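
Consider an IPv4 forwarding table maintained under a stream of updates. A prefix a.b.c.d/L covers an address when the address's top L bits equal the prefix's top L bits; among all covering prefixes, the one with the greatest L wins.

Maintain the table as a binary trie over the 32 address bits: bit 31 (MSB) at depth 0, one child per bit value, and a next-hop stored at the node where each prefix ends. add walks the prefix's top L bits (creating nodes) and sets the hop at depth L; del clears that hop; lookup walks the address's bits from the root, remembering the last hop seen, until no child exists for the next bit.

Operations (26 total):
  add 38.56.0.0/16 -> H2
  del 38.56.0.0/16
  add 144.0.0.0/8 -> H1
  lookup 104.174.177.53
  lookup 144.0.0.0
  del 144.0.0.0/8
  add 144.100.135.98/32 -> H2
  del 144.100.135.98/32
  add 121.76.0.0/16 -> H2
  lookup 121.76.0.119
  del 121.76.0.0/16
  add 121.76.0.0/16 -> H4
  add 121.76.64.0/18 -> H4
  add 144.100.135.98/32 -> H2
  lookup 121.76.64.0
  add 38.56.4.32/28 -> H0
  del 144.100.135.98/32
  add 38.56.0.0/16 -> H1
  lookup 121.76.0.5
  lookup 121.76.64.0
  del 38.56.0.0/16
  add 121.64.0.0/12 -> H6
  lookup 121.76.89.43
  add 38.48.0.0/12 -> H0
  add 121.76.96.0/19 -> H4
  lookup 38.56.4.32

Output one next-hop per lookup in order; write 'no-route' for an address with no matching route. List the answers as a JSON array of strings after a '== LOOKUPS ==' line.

Trace:
  + 38.56.0.0/16 (H2) depth=16
  del 38.56.0.0/16 (clear depth 16)
  + 144.0.0.0/8 (H1) depth=8
  Q 104.174.177.53: descend 0 ; hops seen [∅] ; pick no-route
  Q 144.0.0.0: descend 10010000 ; hops seen [H1] ; pick H1
  del 144.0.0.0/8 (clear depth 8)
  + 144.100.135.98/32 (H2) depth=32
  del 144.100.135.98/32 (clear depth 32)
  + 121.76.0.0/16 (H2) depth=16
  Q 121.76.0.119: descend 0111100101001100 ; hops seen [H2] ; pick H2
  del 121.76.0.0/16 (clear depth 16)
  + 121.76.0.0/16 (H4) depth=16
  + 121.76.64.0/18 (H4) depth=18
  + 144.100.135.98/32 (H2) depth=32
  Q 121.76.64.0: descend 011110010100110001 ; hops seen [H4,H4] ; pick H4
  + 38.56.4.32/28 (H0) depth=28
  del 144.100.135.98/32 (clear depth 32)
  + 38.56.0.0/16 (H1) depth=16
  Q 121.76.0.5: descend 01111001010011000 ; hops seen [H4] ; pick H4
  Q 121.76.64.0: descend 011110010100110001 ; hops seen [H4,H4] ; pick H4
  del 38.56.0.0/16 (clear depth 16)
  + 121.64.0.0/12 (H6) depth=12
  Q 121.76.89.43: descend 011110010100110001 ; hops seen [H6,H4,H4] ; pick H4
  + 38.48.0.0/12 (H0) depth=12
  + 121.76.96.0/19 (H4) depth=19
  Q 38.56.4.32: descend 0010011000111000000001000010 ; hops seen [H0,H0] ; pick H0

== LOOKUPS ==
["no-route","H1","H2","H4","H4","H4","H4","H0"]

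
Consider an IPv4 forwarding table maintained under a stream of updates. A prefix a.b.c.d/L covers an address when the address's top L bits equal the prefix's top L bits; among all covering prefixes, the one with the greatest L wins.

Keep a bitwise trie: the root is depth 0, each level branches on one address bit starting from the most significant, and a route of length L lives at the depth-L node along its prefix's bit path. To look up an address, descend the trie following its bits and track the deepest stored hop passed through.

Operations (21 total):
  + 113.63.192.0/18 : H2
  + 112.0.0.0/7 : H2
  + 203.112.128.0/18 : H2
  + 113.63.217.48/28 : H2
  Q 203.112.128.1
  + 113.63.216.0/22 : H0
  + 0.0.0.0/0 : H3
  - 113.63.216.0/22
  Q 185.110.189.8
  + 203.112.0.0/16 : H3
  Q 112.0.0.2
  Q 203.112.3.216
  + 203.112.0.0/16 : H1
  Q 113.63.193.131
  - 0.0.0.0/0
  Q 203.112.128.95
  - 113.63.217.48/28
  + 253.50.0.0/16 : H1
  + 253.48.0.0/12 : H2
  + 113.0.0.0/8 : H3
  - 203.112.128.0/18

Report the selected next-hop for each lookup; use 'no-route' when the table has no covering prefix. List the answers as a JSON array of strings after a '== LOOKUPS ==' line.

Trace:
  + 113.63.192.0/18 (H2) depth=18
  + 112.0.0.0/7 (H2) depth=7
  + 203.112.128.0/18 (H2) depth=18
  + 113.63.217.48/28 (H2) depth=28
  Q 203.112.128.1: descend 110010110111000010 ; hops seen [H2] ; pick H2
  + 113.63.216.0/22 (H0) depth=22
  + 0.0.0.0/0 (H3) depth=0
  - 113.63.216.0/22 clear@22
  Q 185.110.189.8: descend 1 ; hops seen [H3] ; pick H3
  + 203.112.0.0/16 (H3) depth=16
  Q 112.0.0.2: descend 0111000 ; hops seen [H3,H2] ; pick H2
  Q 203.112.3.216: descend 1100101101110000 ; hops seen [H3,H3] ; pick H3
  + 203.112.0.0/16 (H1) depth=16
  Q 113.63.193.131: descend 0111000100111111110 ; hops seen [H3,H2,H2] ; pick H2
  - 0.0.0.0/0 clear@0
  Q 203.112.128.95: descend 110010110111000010 ; hops seen [H1,H2] ; pick H2
  - 113.63.217.48/28 clear@28
  + 253.50.0.0/16 (H1) depth=16
  + 253.48.0.0/12 (H2) depth=12
  + 113.0.0.0/8 (H3) depth=8
  - 203.112.128.0/18 clear@18

== LOOKUPS ==
["H2","H3","H2","H3","H2","H2"]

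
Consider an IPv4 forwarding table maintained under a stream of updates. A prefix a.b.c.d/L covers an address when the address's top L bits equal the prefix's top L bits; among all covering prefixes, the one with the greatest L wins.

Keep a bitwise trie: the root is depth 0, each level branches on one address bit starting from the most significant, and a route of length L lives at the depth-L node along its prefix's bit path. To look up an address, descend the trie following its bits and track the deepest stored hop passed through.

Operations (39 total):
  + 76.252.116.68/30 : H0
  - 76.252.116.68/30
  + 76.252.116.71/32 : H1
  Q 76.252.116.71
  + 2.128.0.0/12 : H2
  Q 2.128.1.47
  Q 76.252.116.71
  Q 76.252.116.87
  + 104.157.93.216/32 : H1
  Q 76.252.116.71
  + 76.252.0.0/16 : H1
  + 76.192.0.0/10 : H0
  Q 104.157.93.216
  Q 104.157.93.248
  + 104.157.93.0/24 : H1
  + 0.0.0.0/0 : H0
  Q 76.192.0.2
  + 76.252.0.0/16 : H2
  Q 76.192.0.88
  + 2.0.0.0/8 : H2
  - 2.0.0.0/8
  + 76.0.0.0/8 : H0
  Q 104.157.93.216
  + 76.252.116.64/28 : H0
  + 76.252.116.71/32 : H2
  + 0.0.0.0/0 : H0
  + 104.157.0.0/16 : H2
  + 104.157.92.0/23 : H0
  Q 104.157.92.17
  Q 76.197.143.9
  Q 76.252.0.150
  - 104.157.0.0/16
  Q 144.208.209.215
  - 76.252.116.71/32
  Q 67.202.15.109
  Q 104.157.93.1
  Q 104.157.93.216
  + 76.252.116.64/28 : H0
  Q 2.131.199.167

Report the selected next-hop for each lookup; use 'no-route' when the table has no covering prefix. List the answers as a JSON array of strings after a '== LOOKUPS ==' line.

Trace:
  add 76.252.116.68/30 -> H0 at depth 30
  del 76.252.116.68/30 (clear depth 30)
  add 76.252.116.71/32 -> H1 at depth 32
  Q 76.252.116.71: descend 01001100111111000111010001000111 ; hops seen [H1] ; pick H1
  add 2.128.0.0/12 -> H2 at depth 12
  Q 2.128.1.47: descend 000000101000 ; hops seen [H2] ; pick H2
  Q 76.252.116.71: descend 01001100111111000111010001000111 ; hops seen [H1] ; pick H1
  Q 76.252.116.87: descend 010011001111110001110100010 ; hops seen [∅] ; pick no-route
  add 104.157.93.216/32 -> H1 at depth 32
  Q 76.252.116.71: descend 01001100111111000111010001000111 ; hops seen [H1] ; pick H1
  add 76.252.0.0/16 -> H1 at depth 16
  add 76.192.0.0/10 -> H0 at depth 10
  Q 104.157.93.216: descend 01101000100111010101110111011000 ; hops seen [H1] ; pick H1
  Q 104.157.93.248: descend 01101000100111010101110111 ; hops seen [∅] ; pick no-route
  add 104.157.93.0/24 -> H1 at depth 24
  add 0.0.0.0/0 -> H0 at depth 0
  Q 76.192.0.2: descend 0100110011 ; hops seen [H0,H0] ; pick H0
  add 76.252.0.0/16 -> H2 at depth 16
  Q 76.192.0.88: descend 0100110011 ; hops seen [H0,H0] ; pick H0
  add 2.0.0.0/8 -> H2 at depth 8
  del 2.0.0.0/8 (clear depth 8)
  add 76.0.0.0/8 -> H0 at depth 8
  Q 104.157.93.216: descend 01101000100111010101110111011000 ; hops seen [H0,H1,H1] ; pick H1
  add 76.252.116.64/28 -> H0 at depth 28
  add 76.252.116.71/32 -> H2 at depth 32
  add 0.0.0.0/0 -> H0 at depth 0
  add 104.157.0.0/16 -> H2 at depth 16
  add 104.157.92.0/23 -> H0 at depth 23
  Q 104.157.92.17: descend 01101000100111010101110 ; hops seen [H0,H2,H0] ; pick H0
  Q 76.197.143.9: descend 0100110011 ; hops seen [H0,H0,H0] ; pick H0
  Q 76.252.0.150: descend 01001100111111000 ; hops seen [H0,H0,H0,H2] ; pick H2
  del 104.157.0.0/16 (clear depth 16)
  Q 144.208.209.215: descend ε ; hops seen [H0] ; pick H0
  del 76.252.116.71/32 (clear depth 32)
  Q 67.202.15.109: descend 0100 ; hops seen [H0] ; pick H0
  Q 104.157.93.1: descend 011010001001110101011101 ; hops seen [H0,H0,H1] ; pick H1
  Q 104.157.93.216: descend 01101000100111010101110111011000 ; hops seen [H0,H0,H1,H1] ; pick H1
  add 76.252.116.64/28 -> H0 at depth 28
  Q 2.131.199.167: descend 000000101000 ; hops seen [H0,H2] ; pick H2

== LOOKUPS ==
["H1","H2","H1","no-route","H1","H1","no-route","H0","H0","H1","H0","H0","H2","H0","H0","H1","H1","H2"]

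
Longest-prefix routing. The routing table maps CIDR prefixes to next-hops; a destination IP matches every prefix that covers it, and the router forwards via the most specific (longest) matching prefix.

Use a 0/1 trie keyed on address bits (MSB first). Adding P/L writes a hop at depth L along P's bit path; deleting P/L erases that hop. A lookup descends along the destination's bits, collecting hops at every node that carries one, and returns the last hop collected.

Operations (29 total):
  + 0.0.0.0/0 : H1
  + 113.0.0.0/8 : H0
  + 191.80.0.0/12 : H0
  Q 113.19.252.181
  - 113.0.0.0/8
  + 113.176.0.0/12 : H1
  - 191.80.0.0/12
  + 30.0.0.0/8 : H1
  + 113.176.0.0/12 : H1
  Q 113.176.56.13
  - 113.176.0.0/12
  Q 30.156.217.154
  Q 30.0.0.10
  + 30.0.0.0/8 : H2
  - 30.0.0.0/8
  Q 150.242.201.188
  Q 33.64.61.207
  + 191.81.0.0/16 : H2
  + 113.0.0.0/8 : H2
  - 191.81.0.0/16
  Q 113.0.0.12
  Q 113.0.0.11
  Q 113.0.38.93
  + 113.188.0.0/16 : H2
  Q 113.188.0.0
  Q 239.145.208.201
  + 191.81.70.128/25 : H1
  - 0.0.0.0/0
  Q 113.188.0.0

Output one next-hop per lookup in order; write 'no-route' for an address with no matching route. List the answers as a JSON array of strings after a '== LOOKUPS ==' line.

Process each operation:
  + 0.0.0.0/0 (H1) depth=0
  + 113.0.0.0/8 (H0) depth=8
  + 191.80.0.0/12 (H0) depth=12
  ? 113.19.252.181  path d0:H1→d1:-→d2:-→d3:-→d4:-→d5:-→d6:-→d7:-→d8:H0  best=H0
  - 113.0.0.0/8 clear@8
  + 113.176.0.0/12 (H1) depth=12
  - 191.80.0.0/12 clear@12
  + 30.0.0.0/8 (H1) depth=8
  + 113.176.0.0/12 (H1) depth=12
  ? 113.176.56.13  path d0:H1→d1:-→d2:-→d3:-→d4:-→d5:-→d6:-→d7:-→d8:-→d9:-→d10:-→d11:-→d12:H1  best=H1
  - 113.176.0.0/12 clear@12
  ? 30.156.217.154  path d0:H1→d1:-→d2:-→d3:-→d4:-→d5:-→d6:-→d7:-→d8:H1  best=H1
  ? 30.0.0.10  path d0:H1→d1:-→d2:-→d3:-→d4:-→d5:-→d6:-→d7:-→d8:H1  best=H1
  + 30.0.0.0/8 (H2) depth=8
  - 30.0.0.0/8 clear@8
  ? 150.242.201.188  path d0:H1→d1:-→d2:-  best=H1
  ? 33.64.61.207  path d0:H1→d1:-→d2:-  best=H1
  + 191.81.0.0/16 (H2) depth=16
  + 113.0.0.0/8 (H2) depth=8
  - 191.81.0.0/16 clear@16
  ? 113.0.0.12  path d0:H1→d1:-→d2:-→d3:-→d4:-→d5:-→d6:-→d7:-→d8:H2  best=H2
  ? 113.0.0.11  path d0:H1→d1:-→d2:-→d3:-→d4:-→d5:-→d6:-→d7:-→d8:H2  best=H2
  ? 113.0.38.93  path d0:H1→d1:-→d2:-→d3:-→d4:-→d5:-→d6:-→d7:-→d8:H2  best=H2
  + 113.188.0.0/16 (H2) depth=16
  ? 113.188.0.0  path d0:H1→d1:-→d2:-→d3:-→d4:-→d5:-→d6:-→d7:-→d8:H2→d9:-→d10:-→d11:-→d12:-→d13:-→d14:-→d15:-→d16:H2  best=H2
  ? 239.145.208.201  path d0:H1→d1:-  best=H1
  + 191.81.70.128/25 (H1) depth=25
  - 0.0.0.0/0 clear@0
  ? 113.188.0.0  path d0:-→d1:-→d2:-→d3:-→d4:-→d5:-→d6:-→d7:-→d8:H2→d9:-→d10:-→d11:-→d12:-→d13:-→d14:-→d15:-→d16:H2  best=H2

== LOOKUPS ==
["H0","H1","H1","H1","H1","H1","H2","H2","H2","H2","H1","H2"]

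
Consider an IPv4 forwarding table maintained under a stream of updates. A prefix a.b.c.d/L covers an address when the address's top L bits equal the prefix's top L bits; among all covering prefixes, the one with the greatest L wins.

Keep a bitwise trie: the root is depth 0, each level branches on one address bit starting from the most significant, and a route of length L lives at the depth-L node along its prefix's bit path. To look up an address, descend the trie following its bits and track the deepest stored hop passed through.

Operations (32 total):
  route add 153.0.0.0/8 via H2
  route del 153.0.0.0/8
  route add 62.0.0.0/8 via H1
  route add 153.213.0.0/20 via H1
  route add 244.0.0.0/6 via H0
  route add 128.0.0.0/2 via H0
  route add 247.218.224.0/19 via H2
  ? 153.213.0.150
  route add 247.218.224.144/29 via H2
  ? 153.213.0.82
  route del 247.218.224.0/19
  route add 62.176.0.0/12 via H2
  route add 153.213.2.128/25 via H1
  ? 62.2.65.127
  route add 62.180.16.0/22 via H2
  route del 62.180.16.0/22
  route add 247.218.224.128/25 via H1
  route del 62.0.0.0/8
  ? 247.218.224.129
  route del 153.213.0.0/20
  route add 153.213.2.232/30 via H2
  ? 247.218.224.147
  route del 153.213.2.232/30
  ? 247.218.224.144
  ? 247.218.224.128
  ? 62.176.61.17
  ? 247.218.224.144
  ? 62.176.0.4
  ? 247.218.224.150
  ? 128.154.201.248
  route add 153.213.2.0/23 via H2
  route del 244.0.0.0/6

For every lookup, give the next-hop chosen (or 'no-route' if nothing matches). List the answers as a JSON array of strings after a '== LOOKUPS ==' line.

Trace:
  + 153.0.0.0/8 (H2) depth=8
  - 153.0.0.0/8 clear@8
  + 62.0.0.0/8 (H1) depth=8
  + 153.213.0.0/20 (H1) depth=20
  + 244.0.0.0/6 (H0) depth=6
  + 128.0.0.0/2 (H0) depth=2
  + 247.218.224.0/19 (H2) depth=19
  lookup 153.213.0.150: bits 10011001110101010000 walk d0:-→d1:-→d2:H0→d3:-→d4:-→d5:-→d6:-→d7:-→d8:-→d9:-→d10:-→d11:-→d12:-→d13:-→d14:-→d15:-→d16:-→d17:-→d18:-→d19:-→d20:H1 -> H1
  + 247.218.224.144/29 (H2) depth=29
  lookup 153.213.0.82: bits 10011001110101010000 walk d0:-→d1:-→d2:H0→d3:-→d4:-→d5:-→d6:-→d7:-→d8:-→d9:-→d10:-→d11:-→d12:-→d13:-→d14:-→d15:-→d16:-→d17:-→d18:-→d19:-→d20:H1 -> H1
  - 247.218.224.0/19 clear@19
  + 62.176.0.0/12 (H2) depth=12
  + 153.213.2.128/25 (H1) depth=25
  lookup 62.2.65.127: bits 00111110 walk d0:-→d1:-→d2:-→d3:-→d4:-→d5:-→d6:-→d7:-→d8:H1 -> H1
  + 62.180.16.0/22 (H2) depth=22
  - 62.180.16.0/22 clear@22
  + 247.218.224.128/25 (H1) depth=25
  - 62.0.0.0/8 clear@8
  lookup 247.218.224.129: bits 111101111101101011100000100 walk d0:-→d1:-→d2:-→d3:-→d4:-→d5:-→d6:H0→d7:-→d8:-→d9:-→d10:-→d11:-→d12:-→d13:-→d14:-→d15:-→d16:-→d17:-→d18:-→d19:-→d20:-→d21:-→d22:-→d23:-→d24:-→d25:H1→d26:-→d27:- -> H1
  - 153.213.0.0/20 clear@20
  + 153.213.2.232/30 (H2) depth=30
  lookup 247.218.224.147: bits 11110111110110101110000010010 walk d0:-→d1:-→d2:-→d3:-→d4:-→d5:-→d6:H0→d7:-→d8:-→d9:-→d10:-→d11:-→d12:-→d13:-→d14:-→d15:-→d16:-→d17:-→d18:-→d19:-→d20:-→d21:-→d22:-→d23:-→d24:-→d25:H1→d26:-→d27:-→d28:-→d29:H2 -> H2
  - 153.213.2.232/30 clear@30
  lookup 247.218.224.144: bits 11110111110110101110000010010 walk d0:-→d1:-→d2:-→d3:-→d4:-→d5:-→d6:H0→d7:-→d8:-→d9:-→d10:-→d11:-→d12:-→d13:-→d14:-→d15:-→d16:-→d17:-→d18:-→d19:-→d20:-→d21:-→d22:-→d23:-→d24:-→d25:H1→d26:-→d27:-→d28:-→d29:H2 -> H2
  lookup 247.218.224.128: bits 111101111101101011100000100 walk d0:-→d1:-→d2:-→d3:-→d4:-→d5:-→d6:H0→d7:-→d8:-→d9:-→d10:-→d11:-→d12:-→d13:-→d14:-→d15:-→d16:-→d17:-→d18:-→d19:-→d20:-→d21:-→d22:-→d23:-→d24:-→d25:H1→d26:-→d27:- -> H1
  lookup 62.176.61.17: bits 0011111010110 walk d0:-→d1:-→d2:-→d3:-→d4:-→d5:-→d6:-→d7:-→d8:-→d9:-→d10:-→d11:-→d12:H2→d13:- -> H2
  lookup 247.218.224.144: bits 11110111110110101110000010010 walk d0:-→d1:-→d2:-→d3:-→d4:-→d5:-→d6:H0→d7:-→d8:-→d9:-→d10:-→d11:-→d12:-→d13:-→d14:-→d15:-→d16:-→d17:-→d18:-→d19:-→d20:-→d21:-→d22:-→d23:-→d24:-→d25:H1→d26:-→d27:-→d28:-→d29:H2 -> H2
  lookup 62.176.0.4: bits 0011111010110 walk d0:-→d1:-→d2:-→d3:-→d4:-→d5:-→d6:-→d7:-→d8:-→d9:-→d10:-→d11:-→d12:H2→d13:- -> H2
  lookup 247.218.224.150: bits 11110111110110101110000010010 walk d0:-→d1:-→d2:-→d3:-→d4:-→d5:-→d6:H0→d7:-→d8:-→d9:-→d10:-→d11:-→d12:-→d13:-→d14:-→d15:-→d16:-→d17:-→d18:-→d19:-→d20:-→d21:-→d22:-→d23:-→d24:-→d25:H1→d26:-→d27:-→d28:-→d29:H2 -> H2
  lookup 128.154.201.248: bits 100 walk d0:-→d1:-→d2:H0→d3:- -> H0
  + 153.213.2.0/23 (H2) depth=23
  - 244.0.0.0/6 clear@6

== LOOKUPS ==
["H1","H1","H1","H1","H2","H2","H1","H2","H2","H2","H2","H0"]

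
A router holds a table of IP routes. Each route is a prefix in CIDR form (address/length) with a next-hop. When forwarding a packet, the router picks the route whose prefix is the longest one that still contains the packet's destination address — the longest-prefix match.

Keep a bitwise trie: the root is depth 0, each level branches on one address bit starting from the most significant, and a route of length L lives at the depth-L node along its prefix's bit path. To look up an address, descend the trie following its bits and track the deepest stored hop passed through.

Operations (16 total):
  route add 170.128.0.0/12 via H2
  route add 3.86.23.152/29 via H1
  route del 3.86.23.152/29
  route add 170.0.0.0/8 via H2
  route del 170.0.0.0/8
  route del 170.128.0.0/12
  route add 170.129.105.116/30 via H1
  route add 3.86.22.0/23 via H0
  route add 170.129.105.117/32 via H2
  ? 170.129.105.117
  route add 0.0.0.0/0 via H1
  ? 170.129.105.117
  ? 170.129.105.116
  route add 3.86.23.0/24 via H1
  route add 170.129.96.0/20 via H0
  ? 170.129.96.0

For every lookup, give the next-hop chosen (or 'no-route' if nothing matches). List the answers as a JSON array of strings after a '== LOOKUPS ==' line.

Process each operation:
  + 170.128.0.0/12 (H2) depth=12
  + 3.86.23.152/29 (H1) depth=29
  - 3.86.23.152/29 clear@29
  + 170.0.0.0/8 (H2) depth=8
  - 170.0.0.0/8 clear@8
  - 170.128.0.0/12 clear@12
  + 170.129.105.116/30 (H1) depth=30
  + 3.86.22.0/23 (H0) depth=23
  + 170.129.105.117/32 (H2) depth=32
  ? 170.129.105.117  path d0:-→d1:-→d2:-→d3:-→d4:-→d5:-→d6:-→d7:-→d8:-→d9:-→d10:-→d11:-→d12:-→d13:-→d14:-→d15:-→d16:-→d17:-→d18:-→d19:-→d20:-→d21:-→d22:-→d23:-→d24:-→d25:-→d26:-→d27:-→d28:-→d29:-→d30:H1→d31:-→d32:H2  best=H2
  + 0.0.0.0/0 (H1) depth=0
  ? 170.129.105.117  path d0:H1→d1:-→d2:-→d3:-→d4:-→d5:-→d6:-→d7:-→d8:-→d9:-→d10:-→d11:-→d12:-→d13:-→d14:-→d15:-→d16:-→d17:-→d18:-→d19:-→d20:-→d21:-→d22:-→d23:-→d24:-→d25:-→d26:-→d27:-→d28:-→d29:-→d30:H1→d31:-→d32:H2  best=H2
  ? 170.129.105.116  path d0:H1→d1:-→d2:-→d3:-→d4:-→d5:-→d6:-→d7:-→d8:-→d9:-→d10:-→d11:-→d12:-→d13:-→d14:-→d15:-→d16:-→d17:-→d18:-→d19:-→d20:-→d21:-→d22:-→d23:-→d24:-→d25:-→d26:-→d27:-→d28:-→d29:-→d30:H1→d31:-  best=H1
  + 3.86.23.0/24 (H1) depth=24
  + 170.129.96.0/20 (H0) depth=20
  ? 170.129.96.0  path d0:H1→d1:-→d2:-→d3:-→d4:-→d5:-→d6:-→d7:-→d8:-→d9:-→d10:-→d11:-→d12:-→d13:-→d14:-→d15:-→d16:-→d17:-→d18:-→d19:-→d20:H0  best=H0

== LOOKUPS ==
["H2","H2","H1","H0"]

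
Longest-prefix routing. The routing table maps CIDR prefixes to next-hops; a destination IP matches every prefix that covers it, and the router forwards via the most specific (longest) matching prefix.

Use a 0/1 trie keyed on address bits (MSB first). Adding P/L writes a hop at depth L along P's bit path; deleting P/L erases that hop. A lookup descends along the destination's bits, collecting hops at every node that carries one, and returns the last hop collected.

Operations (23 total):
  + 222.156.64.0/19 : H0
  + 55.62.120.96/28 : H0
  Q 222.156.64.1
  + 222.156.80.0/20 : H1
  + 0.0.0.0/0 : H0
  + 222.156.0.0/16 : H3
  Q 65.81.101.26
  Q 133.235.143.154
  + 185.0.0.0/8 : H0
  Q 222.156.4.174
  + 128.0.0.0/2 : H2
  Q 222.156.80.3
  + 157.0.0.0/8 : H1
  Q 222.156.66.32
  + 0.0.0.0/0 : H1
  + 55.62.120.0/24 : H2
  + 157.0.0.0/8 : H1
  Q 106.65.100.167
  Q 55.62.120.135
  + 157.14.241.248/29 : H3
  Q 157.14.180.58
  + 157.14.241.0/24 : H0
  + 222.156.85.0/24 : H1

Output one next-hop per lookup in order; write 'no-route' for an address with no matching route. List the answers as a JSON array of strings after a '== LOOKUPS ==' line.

Trace:
  add 222.156.64.0/19 -> H0 at depth 19
  add 55.62.120.96/28 -> H0 at depth 28
  ? 222.156.64.1  path d0:-→d1:-→d2:-→d3:-→d4:-→d5:-→d6:-→d7:-→d8:-→d9:-→d10:-→d11:-→d12:-→d13:-→d14:-→d15:-→d16:-→d17:-→d18:-→d19:H0  best=H0
  add 222.156.80.0/20 -> H1 at depth 20
  add 0.0.0.0/0 -> H0 at depth 0
  add 222.156.0.0/16 -> H3 at depth 16
  ? 65.81.101.26  path d0:H0→d1:-  best=H0
  ? 133.235.143.154  path d0:H0→d1:-  best=H0
  add 185.0.0.0/8 -> H0 at depth 8
  ? 222.156.4.174  path d0:H0→d1:-→d2:-→d3:-→d4:-→d5:-→d6:-→d7:-→d8:-→d9:-→d10:-→d11:-→d12:-→d13:-→d14:-→d15:-→d16:H3→d17:-  best=H3
  add 128.0.0.0/2 -> H2 at depth 2
  ? 222.156.80.3  path d0:H0→d1:-→d2:-→d3:-→d4:-→d5:-→d6:-→d7:-→d8:-→d9:-→d10:-→d11:-→d12:-→d13:-→d14:-→d15:-→d16:H3→d17:-→d18:-→d19:H0→d20:H1  best=H1
  add 157.0.0.0/8 -> H1 at depth 8
  ? 222.156.66.32  path d0:H0→d1:-→d2:-→d3:-→d4:-→d5:-→d6:-→d7:-→d8:-→d9:-→d10:-→d11:-→d12:-→d13:-→d14:-→d15:-→d16:H3→d17:-→d18:-→d19:H0  best=H0
  add 0.0.0.0/0 -> H1 at depth 0
  add 55.62.120.0/24 -> H2 at depth 24
  add 157.0.0.0/8 -> H1 at depth 8
  ? 106.65.100.167  path d0:H1→d1:-  best=H1
  ? 55.62.120.135  path d0:H1→d1:-→d2:-→d3:-→d4:-→d5:-→d6:-→d7:-→d8:-→d9:-→d10:-→d11:-→d12:-→d13:-→d14:-→d15:-→d16:-→d17:-→d18:-→d19:-→d20:-→d21:-→d22:-→d23:-→d24:H2  best=H2
  add 157.14.241.248/29 -> H3 at depth 29
  ? 157.14.180.58  path d0:H1→d1:-→d2:H2→d3:-→d4:-→d5:-→d6:-→d7:-→d8:H1→d9:-→d10:-→d11:-→d12:-→d13:-→d14:-→d15:-→d16:-→d17:-  best=H1
  add 157.14.241.0/24 -> H0 at depth 24
  add 222.156.85.0/24 -> H1 at depth 24

== LOOKUPS ==
["H0","H0","H0","H3","H1","H0","H1","H2","H1"]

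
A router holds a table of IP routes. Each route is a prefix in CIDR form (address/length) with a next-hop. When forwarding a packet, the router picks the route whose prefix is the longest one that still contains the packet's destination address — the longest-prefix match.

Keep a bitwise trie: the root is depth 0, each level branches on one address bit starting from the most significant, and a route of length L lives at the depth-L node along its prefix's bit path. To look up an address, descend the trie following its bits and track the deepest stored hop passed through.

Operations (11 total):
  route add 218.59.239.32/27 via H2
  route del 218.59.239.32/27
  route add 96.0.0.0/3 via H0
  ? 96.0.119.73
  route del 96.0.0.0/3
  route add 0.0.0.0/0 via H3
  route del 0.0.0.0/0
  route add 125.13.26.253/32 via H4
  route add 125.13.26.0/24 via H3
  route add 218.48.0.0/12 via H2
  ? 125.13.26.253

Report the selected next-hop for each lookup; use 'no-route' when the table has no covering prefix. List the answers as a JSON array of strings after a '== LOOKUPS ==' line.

Apply in order:
  + 218.59.239.32/27 (H2) depth=27
  - 218.59.239.32/27 clear@27
  + 96.0.0.0/3 (H0) depth=3
  ? 96.0.119.73  path d0:-→d1:-→d2:-→d3:H0  best=H0
  - 96.0.0.0/3 clear@3
  + 0.0.0.0/0 (H3) depth=0
  - 0.0.0.0/0 clear@0
  + 125.13.26.253/32 (H4) depth=32
  + 125.13.26.0/24 (H3) depth=24
  + 218.48.0.0/12 (H2) depth=12
  ? 125.13.26.253  path d0:-→d1:-→d2:-→d3:-→d4:-→d5:-→d6:-→d7:-→d8:-→d9:-→d10:-→d11:-→d12:-→d13:-→d14:-→d15:-→d16:-→d17:-→d18:-→d19:-→d20:-→d21:-→d22:-→d23:-→d24:H3→d25:-→d26:-→d27:-→d28:-→d29:-→d30:-→d31:-→d32:H4  best=H4

== LOOKUPS ==
["H0","H4"]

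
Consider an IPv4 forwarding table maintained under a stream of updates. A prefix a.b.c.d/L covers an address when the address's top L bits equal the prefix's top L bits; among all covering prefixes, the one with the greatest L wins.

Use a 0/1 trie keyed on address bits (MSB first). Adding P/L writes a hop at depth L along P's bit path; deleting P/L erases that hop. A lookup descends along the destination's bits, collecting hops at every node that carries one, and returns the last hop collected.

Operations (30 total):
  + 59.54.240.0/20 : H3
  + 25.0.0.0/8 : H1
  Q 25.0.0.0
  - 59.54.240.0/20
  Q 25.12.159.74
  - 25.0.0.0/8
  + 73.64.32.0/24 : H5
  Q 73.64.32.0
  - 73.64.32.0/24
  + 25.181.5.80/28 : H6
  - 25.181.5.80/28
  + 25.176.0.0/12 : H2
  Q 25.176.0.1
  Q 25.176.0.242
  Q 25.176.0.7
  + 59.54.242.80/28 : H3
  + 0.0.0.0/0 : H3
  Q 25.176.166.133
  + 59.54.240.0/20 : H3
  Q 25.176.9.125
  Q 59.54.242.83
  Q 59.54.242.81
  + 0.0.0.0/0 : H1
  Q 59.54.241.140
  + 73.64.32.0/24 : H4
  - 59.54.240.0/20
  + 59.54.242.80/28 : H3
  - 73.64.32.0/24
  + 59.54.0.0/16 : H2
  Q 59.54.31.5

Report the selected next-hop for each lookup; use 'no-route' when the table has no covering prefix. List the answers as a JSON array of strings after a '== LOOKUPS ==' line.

Process each operation:
  add 59.54.240.0/20 -> H3 at depth 20
  add 25.0.0.0/8 -> H1 at depth 8
  lookup 25.0.0.0: bits 00011001 walk d0:-→d1:-→d2:-→d3:-→d4:-→d5:-→d6:-→d7:-→d8:H1 -> H1
  - 59.54.240.0/20 clear@20
  lookup 25.12.159.74: bits 00011001 walk d0:-→d1:-→d2:-→d3:-→d4:-→d5:-→d6:-→d7:-→d8:H1 -> H1
  - 25.0.0.0/8 clear@8
  add 73.64.32.0/24 -> H5 at depth 24
  lookup 73.64.32.0: bits 010010010100000000100000 walk d0:-→d1:-→d2:-→d3:-→d4:-→d5:-→d6:-→d7:-→d8:-→d9:-→d10:-→d11:-→d12:-→d13:-→d14:-→d15:-→d16:-→d17:-→d18:-→d19:-→d20:-→d21:-→d22:-→d23:-→d24:H5 -> H5
  - 73.64.32.0/24 clear@24
  add 25.181.5.80/28 -> H6 at depth 28
  - 25.181.5.80/28 clear@28
  add 25.176.0.0/12 -> H2 at depth 12
  lookup 25.176.0.1: bits 0001100110110 walk d0:-→d1:-→d2:-→d3:-→d4:-→d5:-→d6:-→d7:-→d8:-→d9:-→d10:-→d11:-→d12:H2→d13:- -> H2
  lookup 25.176.0.242: bits 0001100110110 walk d0:-→d1:-→d2:-→d3:-→d4:-→d5:-→d6:-→d7:-→d8:-→d9:-→d10:-→d11:-→d12:H2→d13:- -> H2
  lookup 25.176.0.7: bits 0001100110110 walk d0:-→d1:-→d2:-→d3:-→d4:-→d5:-→d6:-→d7:-→d8:-→d9:-→d10:-→d11:-→d12:H2→d13:- -> H2
  add 59.54.242.80/28 -> H3 at depth 28
  add 0.0.0.0/0 -> H3 at depth 0
  lookup 25.176.166.133: bits 0001100110110 walk d0:H3→d1:-→d2:-→d3:-→d4:-→d5:-→d6:-→d7:-→d8:-→d9:-→d10:-→d11:-→d12:H2→d13:- -> H2
  add 59.54.240.0/20 -> H3 at depth 20
  lookup 25.176.9.125: bits 0001100110110 walk d0:H3→d1:-→d2:-→d3:-→d4:-→d5:-→d6:-→d7:-→d8:-→d9:-→d10:-→d11:-→d12:H2→d13:- -> H2
  lookup 59.54.242.83: bits 0011101100110110111100100101 walk d0:H3→d1:-→d2:-→d3:-→d4:-→d5:-→d6:-→d7:-→d8:-→d9:-→d10:-→d11:-→d12:-→d13:-→d14:-→d15:-→d16:-→d17:-→d18:-→d19:-→d20:H3→d21:-→d22:-→d23:-→d24:-→d25:-→d26:-→d27:-→d28:H3 -> H3
  lookup 59.54.242.81: bits 0011101100110110111100100101 walk d0:H3→d1:-→d2:-→d3:-→d4:-→d5:-→d6:-→d7:-→d8:-→d9:-→d10:-→d11:-→d12:-→d13:-→d14:-→d15:-→d16:-→d17:-→d18:-→d19:-→d20:H3→d21:-→d22:-→d23:-→d24:-→d25:-→d26:-→d27:-→d28:H3 -> H3
  add 0.0.0.0/0 -> H1 at depth 0
  lookup 59.54.241.140: bits 0011101100110110111100 walk d0:H1→d1:-→d2:-→d3:-→d4:-→d5:-→d6:-→d7:-→d8:-→d9:-→d10:-→d11:-→d12:-→d13:-→d14:-→d15:-→d16:-→d17:-→d18:-→d19:-→d20:H3→d21:-→d22:- -> H3
  add 73.64.32.0/24 -> H4 at depth 24
  - 59.54.240.0/20 clear@20
  add 59.54.242.80/28 -> H3 at depth 28
  - 73.64.32.0/24 clear@24
  add 59.54.0.0/16 -> H2 at depth 16
  lookup 59.54.31.5: bits 0011101100110110 walk d0:H1→d1:-→d2:-→d3:-→d4:-→d5:-→d6:-→d7:-→d8:-→d9:-→d10:-→d11:-→d12:-→d13:-→d14:-→d15:-→d16:H2 -> H2

== LOOKUPS ==
["H1","H1","H5","H2","H2","H2","H2","H2","H3","H3","H3","H2"]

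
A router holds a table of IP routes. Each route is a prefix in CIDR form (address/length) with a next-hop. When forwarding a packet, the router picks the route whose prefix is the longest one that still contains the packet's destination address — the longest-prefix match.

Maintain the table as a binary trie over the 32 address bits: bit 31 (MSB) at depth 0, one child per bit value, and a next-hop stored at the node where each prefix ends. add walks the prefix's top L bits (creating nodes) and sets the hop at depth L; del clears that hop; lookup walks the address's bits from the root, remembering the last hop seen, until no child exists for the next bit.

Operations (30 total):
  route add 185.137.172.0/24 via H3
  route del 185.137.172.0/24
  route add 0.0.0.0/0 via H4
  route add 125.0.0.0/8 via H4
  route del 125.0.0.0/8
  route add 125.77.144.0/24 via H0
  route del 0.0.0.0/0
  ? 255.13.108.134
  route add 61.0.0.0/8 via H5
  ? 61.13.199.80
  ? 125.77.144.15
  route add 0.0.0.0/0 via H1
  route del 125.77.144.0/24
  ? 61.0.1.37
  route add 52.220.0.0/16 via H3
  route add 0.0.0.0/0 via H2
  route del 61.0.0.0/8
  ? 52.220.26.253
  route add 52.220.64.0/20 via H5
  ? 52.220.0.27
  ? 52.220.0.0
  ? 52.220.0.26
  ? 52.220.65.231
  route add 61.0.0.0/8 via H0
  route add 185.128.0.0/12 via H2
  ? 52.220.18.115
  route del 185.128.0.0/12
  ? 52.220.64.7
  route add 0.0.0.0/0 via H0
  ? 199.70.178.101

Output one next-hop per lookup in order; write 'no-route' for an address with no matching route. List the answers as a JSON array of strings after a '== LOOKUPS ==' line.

Apply in order:
  + 185.137.172.0/24 (H3) depth=24
  del 185.137.172.0/24 (clear depth 24)
  + 0.0.0.0/0 (H4) depth=0
  + 125.0.0.0/8 (H4) depth=8
  del 125.0.0.0/8 (clear depth 8)
  + 125.77.144.0/24 (H0) depth=24
  del 0.0.0.0/0 (clear depth 0)
  lookup 255.13.108.134: bits 1 walk d0:-→d1:- -> no-route
  + 61.0.0.0/8 (H5) depth=8
  lookup 61.13.199.80: bits 00111101 walk d0:-→d1:-→d2:-→d3:-→d4:-→d5:-→d6:-→d7:-→d8:H5 -> H5
  lookup 125.77.144.15: bits 011111010100110110010000 walk d0:-→d1:-→d2:-→d3:-→d4:-→d5:-→d6:-→d7:-→d8:-→d9:-→d10:-→d11:-→d12:-→d13:-→d14:-→d15:-→d16:-→d17:-→d18:-→d19:-→d20:-→d21:-→d22:-→d23:-→d24:H0 -> H0
  + 0.0.0.0/0 (H1) depth=0
  del 125.77.144.0/24 (clear depth 24)
  lookup 61.0.1.37: bits 00111101 walk d0:H1→d1:-→d2:-→d3:-→d4:-→d5:-→d6:-→d7:-→d8:H5 -> H5
  + 52.220.0.0/16 (H3) depth=16
  + 0.0.0.0/0 (H2) depth=0
  del 61.0.0.0/8 (clear depth 8)
  lookup 52.220.26.253: bits 0011010011011100 walk d0:H2→d1:-→d2:-→d3:-→d4:-→d5:-→d6:-→d7:-→d8:-→d9:-→d10:-→d11:-→d12:-→d13:-→d14:-→d15:-→d16:H3 -> H3
  + 52.220.64.0/20 (H5) depth=20
  lookup 52.220.0.27: bits 00110100110111000 walk d0:H2→d1:-→d2:-→d3:-→d4:-→d5:-→d6:-→d7:-→d8:-→d9:-→d10:-→d11:-→d12:-→d13:-→d14:-→d15:-→d16:H3→d17:- -> H3
  lookup 52.220.0.0: bits 00110100110111000 walk d0:H2→d1:-→d2:-→d3:-→d4:-→d5:-→d6:-→d7:-→d8:-→d9:-→d10:-→d11:-→d12:-→d13:-→d14:-→d15:-→d16:H3→d17:- -> H3
  lookup 52.220.0.26: bits 00110100110111000 walk d0:H2→d1:-→d2:-→d3:-→d4:-→d5:-→d6:-→d7:-→d8:-→d9:-→d10:-→d11:-→d12:-→d13:-→d14:-→d15:-→d16:H3→d17:- -> H3
  lookup 52.220.65.231: bits 00110100110111000100 walk d0:H2→d1:-→d2:-→d3:-→d4:-→d5:-→d6:-→d7:-→d8:-→d9:-→d10:-→d11:-→d12:-→d13:-→d14:-→d15:-→d16:H3→d17:-→d18:-→d19:-→d20:H5 -> H5
  + 61.0.0.0/8 (H0) depth=8
  + 185.128.0.0/12 (H2) depth=12
  lookup 52.220.18.115: bits 00110100110111000 walk d0:H2→d1:-→d2:-→d3:-→d4:-→d5:-→d6:-→d7:-→d8:-→d9:-→d10:-→d11:-→d12:-→d13:-→d14:-→d15:-→d16:H3→d17:- -> H3
  del 185.128.0.0/12 (clear depth 12)
  lookup 52.220.64.7: bits 00110100110111000100 walk d0:H2→d1:-→d2:-→d3:-→d4:-→d5:-→d6:-→d7:-→d8:-→d9:-→d10:-→d11:-→d12:-→d13:-→d14:-→d15:-→d16:H3→d17:-→d18:-→d19:-→d20:H5 -> H5
  + 0.0.0.0/0 (H0) depth=0
  lookup 199.70.178.101: bits 1 walk d0:H0→d1:- -> H0

== LOOKUPS ==
["no-route","H5","H0","H5","H3","H3","H3","H3","H5","H3","H5","H0"]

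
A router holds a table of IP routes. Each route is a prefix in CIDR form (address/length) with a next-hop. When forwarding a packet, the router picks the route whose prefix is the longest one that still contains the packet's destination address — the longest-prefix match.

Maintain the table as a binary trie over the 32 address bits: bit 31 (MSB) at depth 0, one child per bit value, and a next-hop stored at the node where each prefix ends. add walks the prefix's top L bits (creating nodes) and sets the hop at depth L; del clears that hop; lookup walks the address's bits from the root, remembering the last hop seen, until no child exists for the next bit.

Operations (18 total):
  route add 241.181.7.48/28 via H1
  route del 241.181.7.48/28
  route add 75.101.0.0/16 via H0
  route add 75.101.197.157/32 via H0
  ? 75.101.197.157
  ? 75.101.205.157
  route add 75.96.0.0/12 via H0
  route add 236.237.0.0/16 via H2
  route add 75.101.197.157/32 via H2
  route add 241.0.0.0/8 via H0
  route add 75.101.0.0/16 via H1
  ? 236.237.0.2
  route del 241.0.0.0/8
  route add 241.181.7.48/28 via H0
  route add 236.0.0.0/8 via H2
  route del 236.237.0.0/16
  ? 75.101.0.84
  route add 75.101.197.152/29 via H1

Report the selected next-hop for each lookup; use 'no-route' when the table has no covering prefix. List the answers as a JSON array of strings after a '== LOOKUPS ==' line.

Process each operation:
  + 241.181.7.48/28 (H1) depth=28
  - 241.181.7.48/28 clear@28
  + 75.101.0.0/16 (H0) depth=16
  + 75.101.197.157/32 (H0) depth=32
  ? 75.101.197.157  path d0:-→d1:-→d2:-→d3:-→d4:-→d5:-→d6:-→d7:-→d8:-→d9:-→d10:-→d11:-→d12:-→d13:-→d14:-→d15:-→d16:H0→d17:-→d18:-→d19:-→d20:-→d21:-→d22:-→d23:-→d24:-→d25:-→d26:-→d27:-→d28:-→d29:-→d30:-→d31:-→d32:H0  best=H0
  ? 75.101.205.157  path d0:-→d1:-→d2:-→d3:-→d4:-→d5:-→d6:-→d7:-→d8:-→d9:-→d10:-→d11:-→d12:-→d13:-→d14:-→d15:-→d16:H0→d17:-→d18:-→d19:-→d20:-  best=H0
  + 75.96.0.0/12 (H0) depth=12
  + 236.237.0.0/16 (H2) depth=16
  + 75.101.197.157/32 (H2) depth=32
  + 241.0.0.0/8 (H0) depth=8
  + 75.101.0.0/16 (H1) depth=16
  ? 236.237.0.2  path d0:-→d1:-→d2:-→d3:-→d4:-→d5:-→d6:-→d7:-→d8:-→d9:-→d10:-→d11:-→d12:-→d13:-→d14:-→d15:-→d16:H2  best=H2
  - 241.0.0.0/8 clear@8
  + 241.181.7.48/28 (H0) depth=28
  + 236.0.0.0/8 (H2) depth=8
  - 236.237.0.0/16 clear@16
  ? 75.101.0.84  path d0:-→d1:-→d2:-→d3:-→d4:-→d5:-→d6:-→d7:-→d8:-→d9:-→d10:-→d11:-→d12:H0→d13:-→d14:-→d15:-→d16:H1  best=H1
  + 75.101.197.152/29 (H1) depth=29

== LOOKUPS ==
["H0","H0","H2","H1"]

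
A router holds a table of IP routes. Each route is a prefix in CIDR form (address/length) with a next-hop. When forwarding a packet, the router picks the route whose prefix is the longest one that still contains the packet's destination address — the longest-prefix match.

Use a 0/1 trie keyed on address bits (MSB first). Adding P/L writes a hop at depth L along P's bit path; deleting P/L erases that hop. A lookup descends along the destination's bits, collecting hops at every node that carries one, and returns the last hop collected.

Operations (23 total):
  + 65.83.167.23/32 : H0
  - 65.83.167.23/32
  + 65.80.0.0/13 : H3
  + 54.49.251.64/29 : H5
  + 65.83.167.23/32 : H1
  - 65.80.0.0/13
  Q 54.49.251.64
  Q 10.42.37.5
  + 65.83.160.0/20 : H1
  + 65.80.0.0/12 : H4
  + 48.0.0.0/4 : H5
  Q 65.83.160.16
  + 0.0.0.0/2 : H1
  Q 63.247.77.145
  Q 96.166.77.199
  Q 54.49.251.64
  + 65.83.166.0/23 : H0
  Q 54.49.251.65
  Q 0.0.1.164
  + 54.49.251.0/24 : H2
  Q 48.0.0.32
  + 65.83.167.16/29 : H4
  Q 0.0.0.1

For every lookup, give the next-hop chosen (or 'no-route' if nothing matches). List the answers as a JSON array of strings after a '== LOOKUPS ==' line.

Process each operation:
  + 65.83.167.23/32 (H0) depth=32
  - 65.83.167.23/32 clear@32
  + 65.80.0.0/13 (H3) depth=13
  + 54.49.251.64/29 (H5) depth=29
  + 65.83.167.23/32 (H1) depth=32
  - 65.80.0.0/13 clear@13
  ? 54.49.251.64  path d0:-→d1:-→d2:-→d3:-→d4:-→d5:-→d6:-→d7:-→d8:-→d9:-→d10:-→d11:-→d12:-→d13:-→d14:-→d15:-→d16:-→d17:-→d18:-→d19:-→d20:-→d21:-→d22:-→d23:-→d24:-→d25:-→d26:-→d27:-→d28:-→d29:H5  best=H5
  ? 10.42.37.5  path d0:-→d1:-→d2:-  best=no-route
  + 65.83.160.0/20 (H1) depth=20
  + 65.80.0.0/12 (H4) depth=12
  + 48.0.0.0/4 (H5) depth=4
  ? 65.83.160.16  path d0:-→d1:-→d2:-→d3:-→d4:-→d5:-→d6:-→d7:-→d8:-→d9:-→d10:-→d11:-→d12:H4→d13:-→d14:-→d15:-→d16:-→d17:-→d18:-→d19:-→d20:H1→d21:-  best=H1
  + 0.0.0.0/2 (H1) depth=2
  ? 63.247.77.145  path d0:-→d1:-→d2:H1→d3:-→d4:H5  best=H5
  ? 96.166.77.199  path d0:-→d1:-→d2:-  best=no-route
  ? 54.49.251.64  path d0:-→d1:-→d2:H1→d3:-→d4:H5→d5:-→d6:-→d7:-→d8:-→d9:-→d10:-→d11:-→d12:-→d13:-→d14:-→d15:-→d16:-→d17:-→d18:-→d19:-→d20:-→d21:-→d22:-→d23:-→d24:-→d25:-→d26:-→d27:-→d28:-→d29:H5  best=H5
  + 65.83.166.0/23 (H0) depth=23
  ? 54.49.251.65  path d0:-→d1:-→d2:H1→d3:-→d4:H5→d5:-→d6:-→d7:-→d8:-→d9:-→d10:-→d11:-→d12:-→d13:-→d14:-→d15:-→d16:-→d17:-→d18:-→d19:-→d20:-→d21:-→d22:-→d23:-→d24:-→d25:-→d26:-→d27:-→d28:-→d29:H5  best=H5
  ? 0.0.1.164  path d0:-→d1:-→d2:H1  best=H1
  + 54.49.251.0/24 (H2) depth=24
  ? 48.0.0.32  path d0:-→d1:-→d2:H1→d3:-→d4:H5→d5:-  best=H5
  + 65.83.167.16/29 (H4) depth=29
  ? 0.0.0.1  path d0:-→d1:-→d2:H1  best=H1

== LOOKUPS ==
["H5","no-route","H1","H5","no-route","H5","H5","H1","H5","H1"]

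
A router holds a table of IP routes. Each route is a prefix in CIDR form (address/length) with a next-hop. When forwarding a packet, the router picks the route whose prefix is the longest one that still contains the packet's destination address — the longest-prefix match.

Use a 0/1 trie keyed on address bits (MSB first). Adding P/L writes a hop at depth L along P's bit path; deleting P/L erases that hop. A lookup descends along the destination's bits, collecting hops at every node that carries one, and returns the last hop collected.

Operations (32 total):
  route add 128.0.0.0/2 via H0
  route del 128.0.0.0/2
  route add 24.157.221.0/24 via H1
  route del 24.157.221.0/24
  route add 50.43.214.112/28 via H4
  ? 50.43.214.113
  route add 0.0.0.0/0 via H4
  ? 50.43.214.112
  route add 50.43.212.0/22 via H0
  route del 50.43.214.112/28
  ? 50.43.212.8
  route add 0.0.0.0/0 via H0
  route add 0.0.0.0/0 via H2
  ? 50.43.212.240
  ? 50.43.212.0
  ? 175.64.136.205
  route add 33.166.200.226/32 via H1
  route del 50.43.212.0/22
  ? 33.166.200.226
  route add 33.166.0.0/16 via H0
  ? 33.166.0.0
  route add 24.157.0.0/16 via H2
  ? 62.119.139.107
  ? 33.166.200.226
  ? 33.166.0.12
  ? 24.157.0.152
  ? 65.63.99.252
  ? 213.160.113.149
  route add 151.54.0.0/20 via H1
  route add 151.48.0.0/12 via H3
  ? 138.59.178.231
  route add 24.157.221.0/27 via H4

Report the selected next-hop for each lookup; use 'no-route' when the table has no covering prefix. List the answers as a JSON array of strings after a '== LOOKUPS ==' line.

Process each operation:
  + 128.0.0.0/2 (H0) depth=2
  del 128.0.0.0/2 (clear depth 2)
  + 24.157.221.0/24 (H1) depth=24
  del 24.157.221.0/24 (clear depth 24)
  + 50.43.214.112/28 (H4) depth=28
  lookup 50.43.214.113: bits 0011001000101011110101100111 walk d0:-→d1:-→d2:-→d3:-→d4:-→d5:-→d6:-→d7:-→d8:-→d9:-→d10:-→d11:-→d12:-→d13:-→d14:-→d15:-→d16:-→d17:-→d18:-→d19:-→d20:-→d21:-→d22:-→d23:-→d24:-→d25:-→d26:-→d27:-→d28:H4 -> H4
  + 0.0.0.0/0 (H4) depth=0
  lookup 50.43.214.112: bits 0011001000101011110101100111 walk d0:H4→d1:-→d2:-→d3:-→d4:-→d5:-→d6:-→d7:-→d8:-→d9:-→d10:-→d11:-→d12:-→d13:-→d14:-→d15:-→d16:-→d17:-→d18:-→d19:-→d20:-→d21:-→d22:-→d23:-→d24:-→d25:-→d26:-→d27:-→d28:H4 -> H4
  + 50.43.212.0/22 (H0) depth=22
  del 50.43.214.112/28 (clear depth 28)
  lookup 50.43.212.8: bits 0011001000101011110101 walk d0:H4→d1:-→d2:-→d3:-→d4:-→d5:-→d6:-→d7:-→d8:-→d9:-→d10:-→d11:-→d12:-→d13:-→d14:-→d15:-→d16:-→d17:-→d18:-→d19:-→d20:-→d21:-→d22:H0 -> H0
  + 0.0.0.0/0 (H0) depth=0
  + 0.0.0.0/0 (H2) depth=0
  lookup 50.43.212.240: bits 0011001000101011110101 walk d0:H2→d1:-→d2:-→d3:-→d4:-→d5:-→d6:-→d7:-→d8:-→d9:-→d10:-→d11:-→d12:-→d13:-→d14:-→d15:-→d16:-→d17:-→d18:-→d19:-→d20:-→d21:-→d22:H0 -> H0
  lookup 50.43.212.0: bits 0011001000101011110101 walk d0:H2→d1:-→d2:-→d3:-→d4:-→d5:-→d6:-→d7:-→d8:-→d9:-→d10:-→d11:-→d12:-→d13:-→d14:-→d15:-→d16:-→d17:-→d18:-→d19:-→d20:-→d21:-→d22:H0 -> H0
  lookup 175.64.136.205: bits 10 walk d0:H2→d1:-→d2:- -> H2
  + 33.166.200.226/32 (H1) depth=32
  del 50.43.212.0/22 (clear depth 22)
  lookup 33.166.200.226: bits 00100001101001101100100011100010 walk d0:H2→d1:-→d2:-→d3:-→d4:-→d5:-→d6:-→d7:-→d8:-→d9:-→d10:-→d11:-→d12:-→d13:-→d14:-→d15:-→d16:-→d17:-→d18:-→d19:-→d20:-→d21:-→d22:-→d23:-→d24:-→d25:-→d26:-→d27:-→d28:-→d29:-→d30:-→d31:-→d32:H1 -> H1
  + 33.166.0.0/16 (H0) depth=16
  lookup 33.166.0.0: bits 0010000110100110 walk d0:H2→d1:-→d2:-→d3:-→d4:-→d5:-→d6:-→d7:-→d8:-→d9:-→d10:-→d11:-→d12:-→d13:-→d14:-→d15:-→d16:H0 -> H0
  + 24.157.0.0/16 (H2) depth=16
  lookup 62.119.139.107: bits 0011 walk d0:H2→d1:-→d2:-→d3:-→d4:- -> H2
  lookup 33.166.200.226: bits 00100001101001101100100011100010 walk d0:H2→d1:-→d2:-→d3:-→d4:-→d5:-→d6:-→d7:-→d8:-→d9:-→d10:-→d11:-→d12:-→d13:-→d14:-→d15:-→d16:H0→d17:-→d18:-→d19:-→d20:-→d21:-→d22:-→d23:-→d24:-→d25:-→d26:-→d27:-→d28:-→d29:-→d30:-→d31:-→d32:H1 -> H1
  lookup 33.166.0.12: bits 0010000110100110 walk d0:H2→d1:-→d2:-→d3:-→d4:-→d5:-→d6:-→d7:-→d8:-→d9:-→d10:-→d11:-→d12:-→d13:-→d14:-→d15:-→d16:H0 -> H0
  lookup 24.157.0.152: bits 0001100010011101 walk d0:H2→d1:-→d2:-→d3:-→d4:-→d5:-→d6:-→d7:-→d8:-→d9:-→d10:-→d11:-→d12:-→d13:-→d14:-→d15:-→d16:H2 -> H2
  lookup 65.63.99.252: bits 0 walk d0:H2→d1:- -> H2
  lookup 213.160.113.149: bits 1 walk d0:H2→d1:- -> H2
  + 151.54.0.0/20 (H1) depth=20
  + 151.48.0.0/12 (H3) depth=12
  lookup 138.59.178.231: bits 100 walk d0:H2→d1:-→d2:-→d3:- -> H2
  + 24.157.221.0/27 (H4) depth=27

== LOOKUPS ==
["H4","H4","H0","H0","H0","H2","H1","H0","H2","H1","H0","H2","H2","H2","H2"]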